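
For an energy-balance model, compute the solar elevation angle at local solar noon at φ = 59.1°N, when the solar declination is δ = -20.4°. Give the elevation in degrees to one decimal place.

10.5°

At local noon the hour angle is zero, so the zenith angle equals |φ − δ| = |+59.1° − (-20.400°)| = 79.500°.
Elevation = 90° − 79.500° = 10.5°.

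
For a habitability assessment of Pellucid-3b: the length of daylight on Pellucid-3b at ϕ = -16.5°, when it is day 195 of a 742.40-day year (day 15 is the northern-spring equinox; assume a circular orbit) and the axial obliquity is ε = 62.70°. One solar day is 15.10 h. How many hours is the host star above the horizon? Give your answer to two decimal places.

Solar longitude: L_s = 360° × (195 − 15)/742.40 = 87.284°.
sin δ = sin 62.70° × sin 87.284° = 0.88762, so δ = +62.576°.
cos h₀ = −tan ϕ · tan δ = −tan(-16.5°) × tan(+62.576°) = 0.5709, so h₀ = 0.9632 rad = 55.19°.
Daylight = 2h₀/(2π) × 15.10 h = (0.9632/π) × 15.10 = 4.63 h.

4.63 h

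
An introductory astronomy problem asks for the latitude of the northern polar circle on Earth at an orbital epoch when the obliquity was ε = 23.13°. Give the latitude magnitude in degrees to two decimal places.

The polar circle is the lowest latitude that experiences at least one full rotation of continuous daylight at the northern-summer solstice; it lies at |φ| = 90° − ε = 90° − 23.13° = 66.87°.

66.87°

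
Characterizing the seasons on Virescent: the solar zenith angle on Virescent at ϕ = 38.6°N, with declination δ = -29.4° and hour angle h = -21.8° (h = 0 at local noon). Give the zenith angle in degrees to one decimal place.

θ_z = 71.0°

cos θ_z = sin ϕ sin δ + cos ϕ cos δ cos h = -0.306265 + 0.632179 = 0.325914.
θ_z = arccos(0.325914) = 71.0°.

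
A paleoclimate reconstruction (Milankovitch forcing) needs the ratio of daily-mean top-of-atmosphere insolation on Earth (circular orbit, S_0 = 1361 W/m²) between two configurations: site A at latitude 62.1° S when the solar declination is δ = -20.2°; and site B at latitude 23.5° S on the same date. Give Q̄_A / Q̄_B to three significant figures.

— Configuration A (ϕ=-62.1°):
cos h₀ = −tan(-62.1°) tan(-20.200°) = -0.6949, h₀ = 2.3391 rad.
Bracket: h₀ sin ϕ sin δ + cos ϕ cos δ sin h₀ = 2.3391×-0.88377×-0.34530 + 0.46793×0.93849×0.71911 = 0.713813 + 0.315795 = 1.029608.
Q̄ = (S_0/π) × [bracket] = (1361/π) × 1.029608 = 446.05 W/m².
— Configuration B (ϕ=-23.5°):
cos h₀ = −tan(-23.5°) tan(-20.200°) = -0.1600, h₀ = 1.7315 rad.
Bracket: h₀ sin ϕ sin δ + cos ϕ cos δ sin h₀ = 1.7315×-0.39875×-0.34530 + 0.91706×0.93849×0.98712 = 0.238407 + 0.849566 = 1.087973.
Q̄ = (S_0/π) × [bracket] = (1361/π) × 1.087973 = 471.33 W/m².
Ratio Q̄_A / Q̄_B = 446.05 / 471.33 = 0.9464.

Q̄_A / Q̄_B ≈ 0.946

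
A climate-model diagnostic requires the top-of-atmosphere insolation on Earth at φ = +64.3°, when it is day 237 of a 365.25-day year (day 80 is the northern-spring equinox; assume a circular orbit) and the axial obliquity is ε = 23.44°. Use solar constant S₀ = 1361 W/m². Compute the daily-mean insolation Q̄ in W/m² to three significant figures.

Q̄ ≈ 301 W/m²

Solar longitude: λ_s = 360° × (237 − 80)/365.25 = 154.743°.
sin δ = sin 23.44° × sin 154.743° = 0.16973, so δ = +9.772°.
cos H₀ = −tan(+64.3°) tan(+9.772°) = -0.3579, H₀ = 1.9368 rad.
Bracket: H₀ sin φ sin δ + cos φ cos δ sin H₀ = 1.9368×0.90108×0.16973 + 0.43366×0.98549×0.93378 = 0.296215 + 0.399067 = 0.695282.
Q̄ = (S₀/π) × [bracket] = (1361/π) × 0.695282 = 301.2 W/m².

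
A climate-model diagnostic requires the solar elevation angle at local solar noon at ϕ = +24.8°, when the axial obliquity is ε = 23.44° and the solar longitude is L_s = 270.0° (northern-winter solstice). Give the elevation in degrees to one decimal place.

41.8°

Solar declination: sin δ = sin ε · sin L_s = sin 23.44° × sin 270.0° = -0.39779, so δ = -23.440°.
At local noon the hour angle is zero, so the zenith angle equals |ϕ − δ| = |+24.8° − (-23.440°)| = 48.240°.
Elevation = 90° − 48.240° = 41.8°.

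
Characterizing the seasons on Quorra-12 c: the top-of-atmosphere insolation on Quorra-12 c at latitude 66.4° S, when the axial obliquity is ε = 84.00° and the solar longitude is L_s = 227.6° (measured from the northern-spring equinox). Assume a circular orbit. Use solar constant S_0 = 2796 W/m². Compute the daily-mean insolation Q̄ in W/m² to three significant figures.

Q̄ ≈ 1.88e+03 W/m²

Solar declination: sin δ = sin ε · sin L_s = sin 84.00° × sin 227.6° = -0.73441, so δ = -47.257°.
cos h₀ = −tan(-66.4°) tan(-47.257°) = -2.4768 ≤ −1 ⇒ polar day, h₀ = π.
Bracket: h₀ sin ϕ sin δ + cos ϕ cos δ sin h₀ = 3.1416×-0.91636×-0.73441 + 0.40035×0.67871×0.00000 = 2.114246 + 0.000000 = 2.114246.
Q̄ = (S_0/π) × [bracket] = (2796/π) × 2.114246 = 1882 W/m².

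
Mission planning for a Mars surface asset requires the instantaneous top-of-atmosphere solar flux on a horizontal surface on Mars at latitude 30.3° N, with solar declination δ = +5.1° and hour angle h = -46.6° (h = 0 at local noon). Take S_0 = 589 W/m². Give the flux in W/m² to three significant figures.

374 W/m²

cos θ_z = sin ϕ sin δ + cos ϕ cos δ cos h = 0.044850 + 0.590880 = 0.635730.
Flux = S_0 · cos θ_z = 589 × 0.635730 = 374.4 W/m².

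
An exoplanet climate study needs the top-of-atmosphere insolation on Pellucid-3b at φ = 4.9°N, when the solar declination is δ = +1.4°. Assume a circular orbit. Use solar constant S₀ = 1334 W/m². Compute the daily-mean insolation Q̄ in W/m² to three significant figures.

cos H₀ = −tan(+4.9°) tan(+1.400°) = -0.0021, H₀ = 1.5729 rad.
Bracket: H₀ sin φ sin δ + cos φ cos δ sin H₀ = 1.5729×0.08542×0.02443 + 0.99635×0.99970×1.00000 = 0.003282 + 0.996051 = 0.999333.
Q̄ = (S₀/π) × [bracket] = (1334/π) × 0.999333 = 424.3 W/m².

Q̄ ≈ 424 W/m²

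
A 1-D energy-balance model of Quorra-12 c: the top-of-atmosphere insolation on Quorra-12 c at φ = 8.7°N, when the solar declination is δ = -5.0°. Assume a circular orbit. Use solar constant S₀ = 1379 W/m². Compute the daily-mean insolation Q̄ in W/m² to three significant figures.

cos H₀ = −tan(+8.7°) tan(-5.000°) = 0.0134, H₀ = 1.5574 rad.
Bracket: H₀ sin φ sin δ + cos φ cos δ sin H₀ = 1.5574×0.15126×-0.08716 + 0.98849×0.99619×0.99991 = -0.020532 + 0.984635 = 0.964103.
Q̄ = (S₀/π) × [bracket] = (1379/π) × 0.964103 = 423.2 W/m².

Q̄ ≈ 423 W/m²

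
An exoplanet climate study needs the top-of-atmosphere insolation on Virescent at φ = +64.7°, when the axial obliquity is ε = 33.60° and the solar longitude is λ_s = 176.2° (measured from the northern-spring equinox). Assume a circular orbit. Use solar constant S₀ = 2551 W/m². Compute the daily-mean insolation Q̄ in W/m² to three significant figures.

Solar declination: sin δ = sin ε · sin λ_s = sin 33.60° × sin 176.2° = 0.03668, so δ = +2.102°.
cos H₀ = −tan(+64.7°) tan(+2.102°) = -0.0776, H₀ = 1.6485 rad.
Bracket: H₀ sin φ sin δ + cos φ cos δ sin H₀ = 1.6485×0.90408×0.03668 + 0.42736×0.99933×0.99698 = 0.054667 + 0.425784 = 0.480451.
Q̄ = (S₀/π) × [bracket] = (2551/π) × 0.480451 = 390.1 W/m².

Q̄ ≈ 390 W/m²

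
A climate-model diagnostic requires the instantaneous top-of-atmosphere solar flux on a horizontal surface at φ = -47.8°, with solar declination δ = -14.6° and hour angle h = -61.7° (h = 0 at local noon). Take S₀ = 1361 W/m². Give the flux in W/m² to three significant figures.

cos θ_z = sin φ sin δ + cos φ cos δ cos h = 0.186734 + 0.308172 = 0.494906.
Flux = S₀ · cos θ_z = 1361 × 0.494906 = 673.6 W/m².

674 W/m²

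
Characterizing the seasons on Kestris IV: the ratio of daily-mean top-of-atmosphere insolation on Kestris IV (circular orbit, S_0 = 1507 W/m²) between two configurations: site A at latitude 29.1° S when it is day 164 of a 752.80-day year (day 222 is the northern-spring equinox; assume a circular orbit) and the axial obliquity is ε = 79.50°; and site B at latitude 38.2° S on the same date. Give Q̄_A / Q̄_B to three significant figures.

Q̄_A / Q̄_B ≈ 0.964

— Configuration A (ϕ=-29.1°):
Solar longitude: L_s = 360° × (164 − 222)/752.80 = -27.736°, i.e. -27.736° + 360° = 332.264°.
sin δ = sin 79.50° × sin 332.264° = -0.45761, so δ = -27.233°.
cos h₀ = −tan(-29.1°) tan(-27.233°) = -0.2865, h₀ = 1.8613 rad.
Bracket: h₀ sin ϕ sin δ + cos ϕ cos δ sin h₀ = 1.8613×-0.48634×-0.45761 + 0.87377×0.88915×0.95809 = 0.414240 + 0.744352 = 1.158592.
Q̄ = (S_0/π) × [bracket] = (1507/π) × 1.158592 = 555.77 W/m².
— Configuration B (ϕ=-38.2°):
cos h₀ = −tan(-38.2°) tan(-27.233°) = -0.4050, h₀ = 1.9878 rad.
Bracket: h₀ sin ϕ sin δ + cos ϕ cos δ sin h₀ = 1.9878×-0.61841×-0.45761 + 0.78586×0.88915×0.91432 = 0.562529 + 0.638879 = 1.201408.
Q̄ = (S_0/π) × [bracket] = (1507/π) × 1.201408 = 576.31 W/m².
Ratio Q̄_A / Q̄_B = 555.77 / 576.31 = 0.9644.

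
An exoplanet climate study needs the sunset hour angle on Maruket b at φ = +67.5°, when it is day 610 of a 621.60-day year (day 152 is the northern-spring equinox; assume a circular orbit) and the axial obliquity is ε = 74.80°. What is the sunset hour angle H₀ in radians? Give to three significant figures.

H₀ = 0.00 rad

Solar longitude: λ_s = 360° × (610 − 152)/621.60 = 265.251°.
sin δ = sin 74.80° × sin 265.251° = -0.96170, so δ = -74.092°.
cos H₀ = −tan φ · tan δ = 8.4707 ≥ 1, so the host star never rises (polar night) and H₀ = 0.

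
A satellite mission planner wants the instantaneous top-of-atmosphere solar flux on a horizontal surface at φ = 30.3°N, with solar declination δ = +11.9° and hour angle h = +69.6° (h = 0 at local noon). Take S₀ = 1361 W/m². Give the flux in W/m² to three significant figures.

cos θ_z = sin φ sin δ + cos φ cos δ cos h = 0.104036 + 0.294488 = 0.398524.
Flux = S₀ · cos θ_z = 1361 × 0.398524 = 542.4 W/m².

542 W/m²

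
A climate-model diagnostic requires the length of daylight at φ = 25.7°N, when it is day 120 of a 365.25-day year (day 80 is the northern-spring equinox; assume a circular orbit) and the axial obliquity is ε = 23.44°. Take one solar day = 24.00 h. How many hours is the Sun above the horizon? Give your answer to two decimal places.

Solar longitude: λ_s = 360° × (120 − 80)/365.25 = 39.425°.
sin δ = sin 23.44° × sin 39.425° = 0.25262, so δ = +14.633°.
cos H₀ = −tan φ · tan δ = −tan(+25.7°) × tan(+14.633°) = -0.1257, so H₀ = 1.6968 rad = 97.22°.
Daylight = 2H₀/(2π) × 24.00 h = (1.6968/π) × 24.00 = 12.96 h.

12.96 h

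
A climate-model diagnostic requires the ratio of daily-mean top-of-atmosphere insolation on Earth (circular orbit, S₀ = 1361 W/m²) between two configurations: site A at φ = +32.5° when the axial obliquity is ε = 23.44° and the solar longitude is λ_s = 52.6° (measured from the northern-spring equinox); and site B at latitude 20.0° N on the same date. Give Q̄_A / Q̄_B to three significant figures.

— Configuration A (φ=+32.5°):
Solar declination: sin δ = sin ε · sin λ_s = sin 23.44° × sin 52.6° = 0.31601, so δ = +18.422°.
cos H₀ = −tan(+32.5°) tan(+18.422°) = -0.2122, H₀ = 1.7846 rad.
Bracket: H₀ sin φ sin δ + cos φ cos δ sin H₀ = 1.7846×0.53730×0.31601 + 0.84339×0.94876×0.97723 = 0.303011 + 0.781955 = 1.084966.
Q̄ = (S₀/π) × [bracket] = (1361/π) × 1.084966 = 470.03 W/m².
— Configuration B (φ=+20.0°):
cos H₀ = −tan(+20.0°) tan(+18.422°) = -0.1212, H₀ = 1.6923 rad.
Bracket: H₀ sin φ sin δ + cos φ cos δ sin H₀ = 1.6923×0.34202×0.31601 + 0.93969×0.94876×0.99262 = 0.182907 + 0.884961 = 1.067868.
Q̄ = (S₀/π) × [bracket] = (1361/π) × 1.067868 = 462.62 W/m².
Ratio Q̄_A / Q̄_B = 470.03 / 462.62 = 1.016.

Q̄_A / Q̄_B ≈ 1.02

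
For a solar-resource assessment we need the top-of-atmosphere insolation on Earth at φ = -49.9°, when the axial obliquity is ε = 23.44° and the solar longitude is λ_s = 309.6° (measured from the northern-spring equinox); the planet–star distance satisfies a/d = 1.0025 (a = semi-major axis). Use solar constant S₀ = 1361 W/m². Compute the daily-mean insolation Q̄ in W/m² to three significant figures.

Q̄ ≈ 447 W/m²

Solar declination: sin δ = sin ε · sin λ_s = sin 23.44° × sin 309.6° = -0.30650, so δ = -17.849°.
cos H₀ = −tan(-49.9°) tan(-17.849°) = -0.3824, H₀ = 1.9632 rad.
Bracket: H₀ sin φ sin δ + cos φ cos δ sin H₀ = 1.9632×-0.76492×-0.30650 + 0.64412×0.95187×0.92400 = 0.460268 + 0.566521 = 1.026789.
Inverse-square distance factor (a/d)² = 1.0025² = 1.005006.
Q̄ = (S₀/π) × 1.005006 × [bracket] = (1361/π) × 1.005006 × 1.026789 = 447.1 W/m².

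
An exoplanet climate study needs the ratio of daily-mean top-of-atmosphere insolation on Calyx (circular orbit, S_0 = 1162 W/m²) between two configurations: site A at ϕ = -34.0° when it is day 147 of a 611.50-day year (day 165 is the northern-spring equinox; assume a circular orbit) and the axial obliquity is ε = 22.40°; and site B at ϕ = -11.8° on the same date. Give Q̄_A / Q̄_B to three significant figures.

— Configuration A (ϕ=-34.0°):
Solar longitude: L_s = 360° × (147 − 165)/611.50 = -10.597°, i.e. -10.597° + 360° = 349.403°.
sin δ = sin 22.40° × sin 349.403° = -0.07008, so δ = -4.018°.
cos h₀ = −tan(-34.0°) tan(-4.018°) = -0.0474, h₀ = 1.6182 rad.
Bracket: h₀ sin ϕ sin δ + cos ϕ cos δ sin h₀ = 1.6182×-0.55919×-0.07008 + 0.82904×0.99754×0.99888 = 0.063414 + 0.826074 = 0.889488.
Q̄ = (S_0/π) × [bracket] = (1162/π) × 0.889488 = 329.00 W/m².
— Configuration B (ϕ=-11.8°):
cos h₀ = −tan(-11.8°) tan(-4.018°) = -0.0147, h₀ = 1.5855 rad.
Bracket: h₀ sin ϕ sin δ + cos ϕ cos δ sin h₀ = 1.5855×-0.20450×-0.07008 + 0.97887×0.99754×0.99989 = 0.022722 + 0.976355 = 0.999077.
Q̄ = (S_0/π) × [bracket] = (1162/π) × 0.999077 = 369.53 W/m².
Ratio Q̄_A / Q̄_B = 329.00 / 369.53 = 0.8903.

Q̄_A / Q̄_B ≈ 0.890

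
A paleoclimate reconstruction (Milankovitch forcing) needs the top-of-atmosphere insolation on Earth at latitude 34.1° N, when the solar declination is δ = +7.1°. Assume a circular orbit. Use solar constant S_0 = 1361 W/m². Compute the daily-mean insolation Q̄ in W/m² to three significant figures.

cos h₀ = −tan(+34.1°) tan(+7.100°) = -0.0843, h₀ = 1.6552 rad.
Bracket: h₀ sin ϕ sin δ + cos ϕ cos δ sin h₀ = 1.6552×0.56064×0.12360 + 0.82806×0.99233×0.99644 = 0.114697 + 0.818783 = 0.933480.
Q̄ = (S_0/π) × [bracket] = (1361/π) × 0.933480 = 404.4 W/m².

Q̄ ≈ 404 W/m²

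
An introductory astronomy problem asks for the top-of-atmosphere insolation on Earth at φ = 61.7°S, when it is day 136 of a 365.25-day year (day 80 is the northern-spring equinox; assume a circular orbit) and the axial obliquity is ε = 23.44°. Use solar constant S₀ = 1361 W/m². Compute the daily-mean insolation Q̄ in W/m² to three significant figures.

Solar longitude: λ_s = 360° × (136 − 80)/365.25 = 55.195°.
sin δ = sin 23.44° × sin 55.195° = 0.32662, so δ = +19.064°.
cos H₀ = −tan(-61.7°) tan(+19.064°) = 0.6418, H₀ = 0.8739 rad.
Bracket: H₀ sin φ sin δ + cos φ cos δ sin H₀ = 0.8739×-0.88048×0.32662 + 0.47409×0.94515×0.76687 = -0.251318 + 0.343624 = 0.092306.
Q̄ = (S₀/π) × [bracket] = (1361/π) × 0.092306 = 39.99 W/m².

Q̄ ≈ 40.0 W/m²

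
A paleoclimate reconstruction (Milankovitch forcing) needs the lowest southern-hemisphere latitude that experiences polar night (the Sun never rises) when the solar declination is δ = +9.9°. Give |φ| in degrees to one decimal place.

Polar night requires cos H₀ = −tan φ tan δ ≥ 1, i.e. tan φ tan δ ≤ −1.
The boundary is |tan φ| · |tan δ| = 1, so |φ| = 90° − |δ| = 90° − 9.9° = 80.1° in the southern hemisphere.

|φ| = 80.1°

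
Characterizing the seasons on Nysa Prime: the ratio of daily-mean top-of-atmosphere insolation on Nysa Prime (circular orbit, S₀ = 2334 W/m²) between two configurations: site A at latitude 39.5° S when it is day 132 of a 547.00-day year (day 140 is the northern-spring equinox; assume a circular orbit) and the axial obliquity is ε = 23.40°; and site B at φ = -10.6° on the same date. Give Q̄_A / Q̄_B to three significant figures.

— Configuration A (φ=-39.5°):
Solar longitude: λ_s = 360° × (132 − 140)/547.00 = -5.265°, i.e. -5.265° + 360° = 354.735°.
sin δ = sin 23.40° × sin 354.735° = -0.03644, so δ = -2.089°.
cos H₀ = −tan(-39.5°) tan(-2.089°) = -0.0301, H₀ = 1.6009 rad.
Bracket: H₀ sin φ sin δ + cos φ cos δ sin H₀ = 1.6009×-0.63608×-0.03644 + 0.77162×0.99934×0.99955 = 0.037107 + 0.770764 = 0.807871.
Q̄ = (S₀/π) × [bracket] = (2334/π) × 0.807871 = 600.20 W/m².
— Configuration B (φ=-10.6°):
cos H₀ = −tan(-10.6°) tan(-2.089°) = -0.0068, H₀ = 1.5776 rad.
Bracket: H₀ sin φ sin δ + cos φ cos δ sin H₀ = 1.5776×-0.18395×-0.03644 + 0.98294×0.99934×0.99998 = 0.010575 + 0.982272 = 0.992847.
Q̄ = (S₀/π) × [bracket] = (2334/π) × 0.992847 = 737.62 W/m².
Ratio Q̄_A / Q̄_B = 600.20 / 737.62 = 0.8137.

Q̄_A / Q̄_B ≈ 0.814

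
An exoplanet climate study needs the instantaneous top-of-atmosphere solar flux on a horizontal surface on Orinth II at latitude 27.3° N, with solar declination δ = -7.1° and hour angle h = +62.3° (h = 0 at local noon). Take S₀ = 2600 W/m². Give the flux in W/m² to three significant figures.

cos θ_z = sin φ sin δ + cos φ cos δ cos h = -0.056690 + 0.409899 = 0.353209.
Flux = S₀ · cos θ_z = 2600 × 0.353209 = 918.3 W/m².

918 W/m²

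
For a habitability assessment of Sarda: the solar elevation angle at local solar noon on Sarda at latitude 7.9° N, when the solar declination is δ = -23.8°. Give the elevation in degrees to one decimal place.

At local noon the hour angle is zero, so the zenith angle equals |φ − δ| = |+7.9° − (-23.800°)| = 31.700°.
Elevation = 90° − 31.700° = 58.3°.

58.3°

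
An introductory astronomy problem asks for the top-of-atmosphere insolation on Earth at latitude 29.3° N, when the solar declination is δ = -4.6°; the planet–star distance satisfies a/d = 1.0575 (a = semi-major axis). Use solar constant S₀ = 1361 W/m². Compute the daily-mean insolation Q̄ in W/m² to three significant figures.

cos H₀ = −tan(+29.3°) tan(-4.600°) = 0.0452, H₀ = 1.5256 rad.
Bracket: H₀ sin φ sin δ + cos φ cos δ sin H₀ = 1.5256×0.48938×-0.08020 + 0.87207×0.99678×0.99898 = -0.059877 + 0.868375 = 0.808498.
Inverse-square distance factor (a/d)² = 1.0575² = 1.118306.
Q̄ = (S₀/π) × 1.118306 × [bracket] = (1361/π) × 1.118306 × 0.808498 = 391.7 W/m².

Q̄ ≈ 392 W/m²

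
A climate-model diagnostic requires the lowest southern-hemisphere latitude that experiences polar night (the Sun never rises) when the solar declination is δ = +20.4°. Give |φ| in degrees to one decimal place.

Polar night requires cos H₀ = −tan φ tan δ ≥ 1, i.e. tan φ tan δ ≤ −1.
The boundary is |tan φ| · |tan δ| = 1, so |φ| = 90° − |δ| = 90° − 20.4° = 69.6° in the southern hemisphere.

|φ| = 69.6°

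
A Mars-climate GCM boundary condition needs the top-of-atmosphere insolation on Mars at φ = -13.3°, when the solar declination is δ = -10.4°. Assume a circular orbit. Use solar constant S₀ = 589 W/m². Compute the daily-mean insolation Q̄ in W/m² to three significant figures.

Q̄ ≈ 192 W/m²

cos H₀ = −tan(-13.3°) tan(-10.400°) = -0.0434, H₀ = 1.6142 rad.
Bracket: H₀ sin φ sin δ + cos φ cos δ sin H₀ = 1.6142×-0.23005×-0.18052 + 0.97318×0.98357×0.99906 = 0.067036 + 0.956291 = 1.023327.
Q̄ = (S₀/π) × [bracket] = (589/π) × 1.023327 = 191.9 W/m².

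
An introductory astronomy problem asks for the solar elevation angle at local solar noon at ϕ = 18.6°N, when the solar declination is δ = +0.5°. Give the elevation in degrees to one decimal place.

71.9°

At local noon the hour angle is zero, so the zenith angle equals |ϕ − δ| = |+18.6° − (+0.500°)| = 18.100°.
Elevation = 90° − 18.100° = 71.9°.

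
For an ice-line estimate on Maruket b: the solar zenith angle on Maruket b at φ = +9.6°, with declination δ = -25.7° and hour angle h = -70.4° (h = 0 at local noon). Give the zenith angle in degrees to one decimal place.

cos θ_z = sin φ sin δ + cos φ cos δ cos h = -0.072321 + 0.298035 = 0.225714.
θ_z = arccos(0.225714) = 77.0°.

θ_z = 77.0°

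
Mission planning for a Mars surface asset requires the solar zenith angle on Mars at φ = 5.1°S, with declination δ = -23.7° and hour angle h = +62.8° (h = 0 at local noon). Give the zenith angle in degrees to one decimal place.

cos θ_z = sin φ sin δ + cos φ cos δ cos h = 0.035731 + 0.416890 = 0.452621.
θ_z = arccos(0.452621) = 63.1°.

θ_z = 63.1°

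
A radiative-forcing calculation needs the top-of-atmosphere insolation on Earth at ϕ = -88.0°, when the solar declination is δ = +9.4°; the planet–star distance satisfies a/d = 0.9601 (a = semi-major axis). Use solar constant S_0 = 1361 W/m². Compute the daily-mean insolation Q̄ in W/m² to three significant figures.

Q̄ ≈ 0.00 W/m²

cos h₀ = −tan(-88.0°) tan(+9.400°) = 4.7407 ≥ 1 ⇒ polar night, h₀ = 0 and Q̄ = 0.
Inverse-square distance factor (a/d)² = 0.9601² = 0.921792.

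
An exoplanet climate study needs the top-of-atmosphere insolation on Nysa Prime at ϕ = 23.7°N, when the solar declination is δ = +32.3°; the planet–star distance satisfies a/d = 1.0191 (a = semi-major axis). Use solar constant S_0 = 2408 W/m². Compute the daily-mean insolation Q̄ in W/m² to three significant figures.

Q̄ ≈ 909 W/m²

cos h₀ = −tan(+23.7°) tan(+32.300°) = -0.2775, h₀ = 1.8520 rad.
Bracket: h₀ sin ϕ sin δ + cos ϕ cos δ sin h₀ = 1.8520×0.40195×0.53435 + 0.91566×0.84526×0.96072 = 0.397776 + 0.743569 = 1.141345.
Inverse-square distance factor (a/d)² = 1.0191² = 1.038565.
Q̄ = (S_0/π) × 1.038565 × [bracket] = (2408/π) × 1.038565 × 1.141345 = 908.6 W/m².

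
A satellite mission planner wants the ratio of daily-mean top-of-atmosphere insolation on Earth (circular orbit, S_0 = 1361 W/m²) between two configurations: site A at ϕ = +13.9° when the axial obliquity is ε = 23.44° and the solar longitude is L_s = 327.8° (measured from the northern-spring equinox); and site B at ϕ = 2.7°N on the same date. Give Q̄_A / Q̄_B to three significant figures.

— Configuration A (ϕ=+13.9°):
Solar declination: sin δ = sin ε · sin L_s = sin 23.44° × sin 327.8° = -0.21197, so δ = -12.238°.
cos h₀ = −tan(+13.9°) tan(-12.238°) = 0.0537, h₀ = 1.5171 rad.
Bracket: h₀ sin ϕ sin δ + cos ϕ cos δ sin h₀ = 1.5171×0.24023×-0.21197 + 0.97072×0.97728×0.99856 = -0.077253 + 0.947299 = 0.870046.
Q̄ = (S_0/π) × [bracket] = (1361/π) × 0.870046 = 376.92 W/m².
— Configuration B (ϕ=+2.7°):
cos h₀ = −tan(+2.7°) tan(-12.238°) = 0.0102, h₀ = 1.5606 rad.
Bracket: h₀ sin ϕ sin δ + cos ϕ cos δ sin h₀ = 1.5606×0.04711×-0.21197 + 0.99889×0.97728×0.99995 = -0.015584 + 0.976146 = 0.960562.
Q̄ = (S_0/π) × [bracket] = (1361/π) × 0.960562 = 416.13 W/m².
Ratio Q̄_A / Q̄_B = 376.92 / 416.13 = 0.9058.

Q̄_A / Q̄_B ≈ 0.906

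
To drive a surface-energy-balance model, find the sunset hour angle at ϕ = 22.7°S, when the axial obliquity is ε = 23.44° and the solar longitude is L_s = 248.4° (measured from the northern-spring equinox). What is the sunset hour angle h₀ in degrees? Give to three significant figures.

Solar declination: sin δ = sin ε · sin L_s = sin 23.44° × sin 248.4° = -0.36985, so δ = -21.707°.
cos h₀ = −tan ϕ · tan δ = −tan(-22.7°) × tan(-21.707°) = -0.1665, so h₀ = 1.7381 rad = 99.59°.

h₀ = 99.6°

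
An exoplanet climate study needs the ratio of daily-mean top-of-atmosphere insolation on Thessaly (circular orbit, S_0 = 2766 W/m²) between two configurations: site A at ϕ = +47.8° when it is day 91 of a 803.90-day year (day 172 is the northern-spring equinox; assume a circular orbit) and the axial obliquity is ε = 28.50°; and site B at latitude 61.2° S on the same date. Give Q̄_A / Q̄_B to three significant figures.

— Configuration A (ϕ=+47.8°):
Solar longitude: L_s = 360° × (91 − 172)/803.90 = -36.273°, i.e. -36.273° + 360° = 323.727°.
sin δ = sin 28.50° × sin 323.727° = -0.28230, so δ = -16.398°.
cos h₀ = −tan(+47.8°) tan(-16.398°) = 0.3245, h₀ = 1.2403 rad.
Bracket: h₀ sin ϕ sin δ + cos ϕ cos δ sin h₀ = 1.2403×0.74080×-0.28230 + 0.67172×0.95932×0.94587 = -0.259381 + 0.609513 = 0.350132.
Q̄ = (S_0/π) × [bracket] = (2766/π) × 0.350132 = 308.27 W/m².
— Configuration B (ϕ=-61.2°):
cos h₀ = −tan(-61.2°) tan(-16.398°) = -0.5353, h₀ = 2.1356 rad.
Bracket: h₀ sin ϕ sin δ + cos ϕ cos δ sin h₀ = 2.1356×-0.87631×-0.28230 + 0.48175×0.95932×0.84467 = 0.528310 + 0.390366 = 0.918676.
Q̄ = (S_0/π) × [bracket] = (2766/π) × 0.918676 = 808.84 W/m².
Ratio Q̄_A / Q̄_B = 308.27 / 808.84 = 0.3811.

Q̄_A / Q̄_B ≈ 0.381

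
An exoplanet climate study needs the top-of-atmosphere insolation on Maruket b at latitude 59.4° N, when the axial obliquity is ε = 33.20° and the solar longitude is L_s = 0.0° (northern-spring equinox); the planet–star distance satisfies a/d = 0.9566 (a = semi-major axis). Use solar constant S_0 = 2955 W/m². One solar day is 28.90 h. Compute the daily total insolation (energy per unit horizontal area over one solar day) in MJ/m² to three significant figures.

Solar declination: sin δ = sin ε · sin L_s = sin 33.20° × sin 0.0° = 0.00000, so δ = +0.000°.
cos h₀ = −tan(+59.4°) tan(+0.000°) = -0.0000, h₀ = 1.5708 rad.
Bracket: h₀ sin ϕ sin δ + cos ϕ cos δ sin h₀ = 1.5708×0.86074×0.00000 + 0.50904×1.00000×1.00000 = 0.000000 + 0.509040 = 0.509040.
Inverse-square distance factor (a/d)² = 0.9566² = 0.915084.
Q̄ = (S_0/π) × 0.915084 × [bracket] = (2955/π) × 0.915084 × 0.509040 = 438.15 W/m².
Daily total = Q̄ × 28.90 h × 3600 s/h = 438.15 × 28.90 × 3600 / 10⁶ = 45.59 MJ/m².

45.6 MJ/m²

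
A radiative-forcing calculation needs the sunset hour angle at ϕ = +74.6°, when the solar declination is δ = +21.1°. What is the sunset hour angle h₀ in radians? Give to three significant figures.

h₀ = 3.14 rad

Sunrise equation: cos h₀ = −tan ϕ · tan δ = -1.4009 ≤ −1, so the Sun never sets (polar day) and h₀ = π.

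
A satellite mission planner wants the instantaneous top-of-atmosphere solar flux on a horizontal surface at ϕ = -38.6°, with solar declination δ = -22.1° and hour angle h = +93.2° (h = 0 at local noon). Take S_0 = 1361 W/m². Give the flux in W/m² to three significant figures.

264 W/m²

cos θ_z = sin ϕ sin δ + cos ϕ cos δ cos h = 0.234719 + -0.040420 = 0.194299.
Flux = S_0 · cos θ_z = 1361 × 0.194299 = 264.4 W/m².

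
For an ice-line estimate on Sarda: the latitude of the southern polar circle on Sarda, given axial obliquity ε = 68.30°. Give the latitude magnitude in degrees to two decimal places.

21.70°

The polar circle is the lowest latitude that experiences at least one full rotation of continuous darkness at the northern-summer solstice; it lies at |ϕ| = 90° − ε = 90° − 68.30° = 21.70°.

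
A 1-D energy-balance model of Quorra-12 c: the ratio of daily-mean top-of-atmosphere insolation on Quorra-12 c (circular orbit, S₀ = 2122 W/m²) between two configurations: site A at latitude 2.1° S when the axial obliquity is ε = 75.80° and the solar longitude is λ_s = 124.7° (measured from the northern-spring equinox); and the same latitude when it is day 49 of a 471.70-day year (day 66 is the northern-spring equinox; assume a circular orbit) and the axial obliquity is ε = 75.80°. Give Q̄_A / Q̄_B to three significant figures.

Q̄_A / Q̄_B ≈ 0.565

— Configuration A (φ=-2.1°):
Solar declination: sin δ = sin ε · sin λ_s = sin 75.80° × sin 124.7° = 0.79702, so δ = +52.847°.
cos H₀ = −tan(-2.1°) tan(+52.847°) = 0.0484, H₀ = 1.5224 rad.
Bracket: H₀ sin φ sin δ + cos φ cos δ sin H₀ = 1.5224×-0.03664×0.79702 + 0.99933×0.60395×0.99883 = -0.044458 + 0.602839 = 0.558381.
Q̄ = (S₀/π) × [bracket] = (2122/π) × 0.558381 = 377.16 W/m².
— Configuration B (φ=-2.1°):
Solar longitude: λ_s = 360° × (49 − 66)/471.70 = -12.974°, i.e. -12.974° + 360° = 347.026°.
sin δ = sin 75.80° × sin 347.026° = -0.21765, so δ = -12.571°.
cos H₀ = −tan(-2.1°) tan(-12.571°) = -0.0082, H₀ = 1.5790 rad.
Bracket: H₀ sin φ sin δ + cos φ cos δ sin H₀ = 1.5790×-0.03664×-0.21765 + 0.99933×0.97603×0.99997 = 0.012592 + 0.975347 = 0.987939.
Q̄ = (S₀/π) × [bracket] = (2122/π) × 0.987939 = 667.31 W/m².
Ratio Q̄_A / Q̄_B = 377.16 / 667.31 = 0.5652.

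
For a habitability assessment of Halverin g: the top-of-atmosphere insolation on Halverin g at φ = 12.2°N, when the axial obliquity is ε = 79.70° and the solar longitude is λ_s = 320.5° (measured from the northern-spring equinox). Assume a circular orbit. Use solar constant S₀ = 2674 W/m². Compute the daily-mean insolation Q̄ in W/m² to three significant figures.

Q̄ ≈ 482 W/m²

Solar declination: sin δ = sin ε · sin λ_s = sin 79.70° × sin 320.5° = -0.62583, so δ = -38.743°.
cos H₀ = −tan(+12.2°) tan(-38.743°) = 0.1735, H₀ = 1.3964 rad.
Bracket: H₀ sin φ sin δ + cos φ cos δ sin H₀ = 1.3964×0.21132×-0.62583 + 0.97742×0.77996×0.98484 = -0.184674 + 0.750791 = 0.566117.
Q̄ = (S₀/π) × [bracket] = (2674/π) × 0.566117 = 481.9 W/m².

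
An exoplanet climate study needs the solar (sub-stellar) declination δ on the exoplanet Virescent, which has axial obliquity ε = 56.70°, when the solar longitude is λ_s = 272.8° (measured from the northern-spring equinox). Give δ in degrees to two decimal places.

sin δ = sin ε · sin λ_s = sin 56.70° × sin 272.8° = -0.834810.
δ = arcsin(-0.834810) = -56.60°.

δ = -56.60°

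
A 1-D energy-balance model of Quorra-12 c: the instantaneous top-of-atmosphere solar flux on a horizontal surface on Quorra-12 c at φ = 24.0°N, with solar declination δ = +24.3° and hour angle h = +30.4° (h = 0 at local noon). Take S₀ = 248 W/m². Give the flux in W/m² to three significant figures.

cos θ_z = sin φ sin δ + cos φ cos δ cos h = 0.167378 + 0.718136 = 0.885514.
Flux = S₀ · cos θ_z = 248 × 0.885514 = 219.6 W/m².

220 W/m²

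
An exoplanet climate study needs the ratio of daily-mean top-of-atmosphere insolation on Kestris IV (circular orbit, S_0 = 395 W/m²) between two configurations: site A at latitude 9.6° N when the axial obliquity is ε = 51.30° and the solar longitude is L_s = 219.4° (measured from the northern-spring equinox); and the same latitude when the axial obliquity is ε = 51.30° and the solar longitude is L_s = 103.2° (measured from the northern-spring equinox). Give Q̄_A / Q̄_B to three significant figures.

— Configuration A (ϕ=+9.6°):
Solar declination: sin δ = sin ε · sin L_s = sin 51.30° × sin 219.4° = -0.49536, so δ = -29.694°.
cos h₀ = −tan(+9.6°) tan(-29.694°) = 0.0964, h₀ = 1.4742 rad.
Bracket: h₀ sin ϕ sin δ + cos ϕ cos δ sin h₀ = 1.4742×0.16677×-0.49536 + 0.98600×0.86869×0.99534 = -0.121785 + 0.852537 = 0.730752.
Q̄ = (S_0/π) × [bracket] = (395/π) × 0.730752 = 91.879 W/m².
— Configuration B (ϕ=+9.6°):
Solar declination: sin δ = sin ε · sin L_s = sin 51.30° × sin 103.2° = 0.75981, so δ = +49.448°.
cos h₀ = −tan(+9.6°) tan(+49.448°) = -0.1977, h₀ = 1.7698 rad.
Bracket: h₀ sin ϕ sin δ + cos ϕ cos δ sin h₀ = 1.7698×0.16677×0.75981 + 0.98600×0.65014×0.98027 = 0.224258 + 0.628390 = 0.852648.
Q̄ = (S_0/π) × [bracket] = (395/π) × 0.852648 = 107.21 W/m².
Ratio Q̄_A / Q̄_B = 91.879 / 107.21 = 0.8570.

Q̄_A / Q̄_B ≈ 0.857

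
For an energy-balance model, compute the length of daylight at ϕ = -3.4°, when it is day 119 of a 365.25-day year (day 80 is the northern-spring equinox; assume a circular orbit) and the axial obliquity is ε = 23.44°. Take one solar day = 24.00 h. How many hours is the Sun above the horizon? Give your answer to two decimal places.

11.88 h

Solar longitude: L_s = 360° × (119 − 80)/365.25 = 38.439°.
sin δ = sin 23.44° × sin 38.439° = 0.24730, so δ = +14.318°.
cos h₀ = −tan ϕ · tan δ = −tan(-3.4°) × tan(+14.318°) = 0.0152, so h₀ = 1.5556 rad = 89.13°.
Daylight = 2h₀/(2π) × 24.00 h = (1.5556/π) × 24.00 = 11.88 h.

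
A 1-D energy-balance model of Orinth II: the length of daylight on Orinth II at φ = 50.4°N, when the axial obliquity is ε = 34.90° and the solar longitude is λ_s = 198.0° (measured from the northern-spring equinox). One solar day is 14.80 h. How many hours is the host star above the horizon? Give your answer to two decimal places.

6.37 h

Solar declination: sin δ = sin ε · sin λ_s = sin 34.90° × sin 198.0° = -0.17680, so δ = -10.184°.
cos H₀ = −tan φ · tan δ = −tan(+50.4°) × tan(-10.184°) = 0.2171, so H₀ = 1.3519 rad = 77.46°.
Daylight = 2H₀/(2π) × 14.80 h = (1.3519/π) × 14.80 = 6.37 h.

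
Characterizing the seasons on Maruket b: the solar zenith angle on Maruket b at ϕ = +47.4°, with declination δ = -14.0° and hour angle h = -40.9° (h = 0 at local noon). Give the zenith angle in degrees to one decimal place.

cos θ_z = sin ϕ sin δ + cos ϕ cos δ cos h = -0.178078 + 0.496422 = 0.318344.
θ_z = arccos(0.318344) = 71.4°.

θ_z = 71.4°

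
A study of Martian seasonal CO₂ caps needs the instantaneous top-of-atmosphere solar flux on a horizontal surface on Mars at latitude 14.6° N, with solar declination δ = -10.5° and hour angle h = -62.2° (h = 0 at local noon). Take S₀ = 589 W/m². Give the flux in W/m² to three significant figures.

234 W/m²

cos θ_z = sin φ sin δ + cos φ cos δ cos h = -0.045936 + 0.443769 = 0.397833.
Flux = S₀ · cos θ_z = 589 × 0.397833 = 234.3 W/m².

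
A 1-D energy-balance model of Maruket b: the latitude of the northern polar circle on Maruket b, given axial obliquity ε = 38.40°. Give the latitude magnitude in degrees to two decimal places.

51.60°

The polar circle is the lowest latitude that experiences at least one full rotation of continuous daylight at the northern-summer solstice; it lies at |φ| = 90° − ε = 90° − 38.40° = 51.60°.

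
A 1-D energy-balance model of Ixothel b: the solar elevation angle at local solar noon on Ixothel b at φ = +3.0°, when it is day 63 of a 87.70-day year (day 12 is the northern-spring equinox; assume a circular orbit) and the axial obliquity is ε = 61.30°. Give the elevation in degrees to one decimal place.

Solar longitude: λ_s = 360° × (63 − 12)/87.70 = 209.350°.
sin δ = sin 61.30° × sin 209.350° = -0.42993, so δ = -25.463°.
At local noon the hour angle is zero, so the zenith angle equals |φ − δ| = |+3.0° − (-25.463°)| = 28.463°.
Elevation = 90° − 28.463° = 61.5°.

61.5°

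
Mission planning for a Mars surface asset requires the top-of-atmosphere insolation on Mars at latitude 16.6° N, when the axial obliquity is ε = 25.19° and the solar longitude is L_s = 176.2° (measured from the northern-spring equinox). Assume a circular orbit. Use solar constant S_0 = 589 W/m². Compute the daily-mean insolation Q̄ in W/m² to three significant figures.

Solar declination: sin δ = sin ε · sin L_s = sin 25.19° × sin 176.2° = 0.02821, so δ = +1.616°.
cos h₀ = −tan(+16.6°) tan(+1.616°) = -0.0084, h₀ = 1.5792 rad.
Bracket: h₀ sin ϕ sin δ + cos ϕ cos δ sin h₀ = 1.5792×0.28569×0.02821 + 0.95832×0.99960×0.99996 = 0.012727 + 0.957898 = 0.970625.
Q̄ = (S_0/π) × [bracket] = (589/π) × 0.970625 = 182.0 W/m².

Q̄ ≈ 182 W/m²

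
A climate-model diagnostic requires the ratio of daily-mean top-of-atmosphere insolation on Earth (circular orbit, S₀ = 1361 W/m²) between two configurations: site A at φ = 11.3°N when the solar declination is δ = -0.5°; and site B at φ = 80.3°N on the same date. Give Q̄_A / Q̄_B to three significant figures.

Q̄_A / Q̄_B ≈ 6.30

— Configuration A (φ=+11.3°):
cos H₀ = −tan(+11.3°) tan(-0.500°) = 0.0017, H₀ = 1.5691 rad.
Bracket: H₀ sin φ sin δ + cos φ cos δ sin H₀ = 1.5691×0.19595×-0.00873 + 0.98061×0.99996×1.00000 = -0.002684 + 0.980571 = 0.977887.
Q̄ = (S₀/π) × [bracket] = (1361/π) × 0.977887 = 423.64 W/m².
— Configuration B (φ=+80.3°):
cos H₀ = −tan(+80.3°) tan(-0.500°) = 0.0511, H₀ = 1.5197 rad.
Bracket: H₀ sin φ sin δ + cos φ cos δ sin H₀ = 1.5197×0.98570×-0.00873 + 0.16849×0.99996×0.99870 = -0.013077 + 0.168264 = 0.155187.
Q̄ = (S₀/π) × [bracket] = (1361/π) × 0.155187 = 67.230 W/m².
Ratio Q̄_A / Q̄_B = 423.64 / 67.230 = 6.301.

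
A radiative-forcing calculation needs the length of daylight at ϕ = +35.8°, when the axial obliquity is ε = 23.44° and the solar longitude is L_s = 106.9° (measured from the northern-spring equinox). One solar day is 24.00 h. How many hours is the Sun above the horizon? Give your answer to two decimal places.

14.30 h

Solar declination: sin δ = sin ε · sin L_s = sin 23.44° × sin 106.9° = 0.38061, so δ = +22.371°.
cos h₀ = −tan ϕ · tan δ = −tan(+35.8°) × tan(+22.371°) = -0.2968, so h₀ = 1.8722 rad = 107.27°.
Daylight = 2h₀/(2π) × 24.00 h = (1.8722/π) × 24.00 = 14.30 h.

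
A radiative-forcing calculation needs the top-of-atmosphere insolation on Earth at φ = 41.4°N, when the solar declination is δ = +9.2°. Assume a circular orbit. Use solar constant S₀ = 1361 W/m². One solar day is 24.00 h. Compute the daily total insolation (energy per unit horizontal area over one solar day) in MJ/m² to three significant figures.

cos H₀ = −tan(+41.4°) tan(+9.200°) = -0.1428, H₀ = 1.7141 rad.
Bracket: H₀ sin φ sin δ + cos φ cos δ sin H₀ = 1.7141×0.66131×0.15988 + 0.75011×0.98714×0.98975 = 0.181232 + 0.732874 = 0.914106.
Q̄ = (S₀/π) × [bracket] = (1361/π) × 0.914106 = 396.01 W/m².
Daily total = Q̄ × 24.00 h × 3600 s/h = 396.01 × 24.00 × 3600 / 10⁶ = 34.22 MJ/m².

34.2 MJ/m²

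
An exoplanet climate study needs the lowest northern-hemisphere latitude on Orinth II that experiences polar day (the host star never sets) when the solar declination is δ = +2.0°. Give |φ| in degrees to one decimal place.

|φ| = 88.0°

Polar day requires cos H₀ = −tan φ tan δ ≤ −1, i.e. tan φ tan δ ≥ 1.
The boundary is |tan φ| · |tan δ| = 1, so |φ| = 90° − |δ| = 90° − 2.0° = 88.0° in the northern hemisphere.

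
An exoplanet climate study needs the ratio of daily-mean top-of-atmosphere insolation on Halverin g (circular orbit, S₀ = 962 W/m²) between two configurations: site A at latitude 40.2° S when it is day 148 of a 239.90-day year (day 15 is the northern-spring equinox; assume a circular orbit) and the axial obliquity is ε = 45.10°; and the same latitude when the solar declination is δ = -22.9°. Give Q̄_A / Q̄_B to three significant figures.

Q̄_A / Q̄_B ≈ 0.873

— Configuration A (φ=-40.2°):
Solar longitude: λ_s = 360° × (148 − 15)/239.90 = 199.583°.
sin δ = sin 45.10° × sin 199.583° = -0.23742, so δ = -13.734°.
cos H₀ = −tan(-40.2°) tan(-13.734°) = -0.2065, H₀ = 1.7788 rad.
Bracket: H₀ sin φ sin δ + cos φ cos δ sin H₀ = 1.7788×-0.64546×-0.23742 + 0.76380×0.97141×0.97844 = 0.272592 + 0.725966 = 0.998558.
Q̄ = (S₀/π) × [bracket] = (962/π) × 0.998558 = 305.77 W/m².
— Configuration B (φ=-40.2°):
cos H₀ = −tan(-40.2°) tan(-22.900°) = -0.3570, H₀ = 1.9358 rad.
Bracket: H₀ sin φ sin δ + cos φ cos δ sin H₀ = 1.9358×-0.64546×-0.38912 + 0.76380×0.92119×0.93412 = 0.486198 + 0.657251 = 1.143449.
Q̄ = (S₀/π) × [bracket] = (962/π) × 1.143449 = 350.14 W/m².
Ratio Q̄_A / Q̄_B = 305.77 / 350.14 = 0.8733.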